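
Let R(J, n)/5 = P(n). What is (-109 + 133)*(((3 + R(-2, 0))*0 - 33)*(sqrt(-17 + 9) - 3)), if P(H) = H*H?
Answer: 2376 - 1584*I*sqrt(2) ≈ 2376.0 - 2240.1*I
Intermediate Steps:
P(H) = H**2
R(J, n) = 5*n**2
(-109 + 133)*(((3 + R(-2, 0))*0 - 33)*(sqrt(-17 + 9) - 3)) = (-109 + 133)*(((3 + 5*0**2)*0 - 33)*(sqrt(-17 + 9) - 3)) = 24*(((3 + 5*0)*0 - 33)*(sqrt(-8) - 3)) = 24*(((3 + 0)*0 - 33)*(2*I*sqrt(2) - 3)) = 24*((3*0 - 33)*(-3 + 2*I*sqrt(2))) = 24*((0 - 33)*(-3 + 2*I*sqrt(2))) = 24*(-33*(-3 + 2*I*sqrt(2))) = 24*(99 - 66*I*sqrt(2)) = 2376 - 1584*I*sqrt(2)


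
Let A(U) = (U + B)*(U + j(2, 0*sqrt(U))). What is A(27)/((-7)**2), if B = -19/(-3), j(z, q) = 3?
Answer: 1000/49 ≈ 20.408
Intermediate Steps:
B = 19/3 (B = -19*(-1/3) = 19/3 ≈ 6.3333)
A(U) = (3 + U)*(19/3 + U) (A(U) = (U + 19/3)*(U + 3) = (19/3 + U)*(3 + U) = (3 + U)*(19/3 + U))
A(27)/((-7)**2) = (19 + 27**2 + (28/3)*27)/((-7)**2) = (19 + 729 + 252)/49 = 1000*(1/49) = 1000/49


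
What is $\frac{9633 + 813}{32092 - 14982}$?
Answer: $\frac{5223}{8555} \approx 0.61052$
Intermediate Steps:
$\frac{9633 + 813}{32092 - 14982} = \frac{10446}{17110} = 10446 \cdot \frac{1}{17110} = \frac{5223}{8555}$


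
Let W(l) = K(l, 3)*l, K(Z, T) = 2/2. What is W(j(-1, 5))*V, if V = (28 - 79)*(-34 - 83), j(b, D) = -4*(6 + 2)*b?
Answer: 190944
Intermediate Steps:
j(b, D) = -32*b
K(Z, T) = 1 (K(Z, T) = 2*(½) = 1)
W(l) = l (W(l) = 1*l = l)
V = 5967 (V = -51*(-117) = 5967)
W(j(-1, 5))*V = -32*(-1)*5967 = 32*5967 = 190944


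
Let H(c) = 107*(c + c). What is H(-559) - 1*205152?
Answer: -324778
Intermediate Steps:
H(c) = 214*c (H(c) = 107*(2*c) = 214*c)
H(-559) - 1*205152 = 214*(-559) - 1*205152 = -119626 - 205152 = -324778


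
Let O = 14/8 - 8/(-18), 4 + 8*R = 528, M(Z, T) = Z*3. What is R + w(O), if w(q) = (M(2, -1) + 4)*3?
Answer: 191/2 ≈ 95.500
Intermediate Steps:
M(Z, T) = 3*Z
R = 131/2 (R = -½ + (⅛)*528 = -½ + 66 = 131/2 ≈ 65.500)
O = 79/36 (O = 14*(⅛) - 8*(-1/18) = 7/4 + 4/9 = 79/36 ≈ 2.1944)
w(q) = 30 (w(q) = (3*2 + 4)*3 = (6 + 4)*3 = 10*3 = 30)
R + w(O) = 131/2 + 30 = 191/2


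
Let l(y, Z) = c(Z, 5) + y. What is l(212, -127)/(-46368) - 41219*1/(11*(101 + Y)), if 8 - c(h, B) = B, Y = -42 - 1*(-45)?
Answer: -238936069/6630624 ≈ -36.035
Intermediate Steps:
Y = 3 (Y = -42 + 45 = 3)
c(h, B) = 8 - B
l(y, Z) = 3 + y (l(y, Z) = (8 - 1*5) + y = (8 - 5) + y = 3 + y)
l(212, -127)/(-46368) - 41219*1/(11*(101 + Y)) = (3 + 212)/(-46368) - 41219*1/(11*(101 + 3)) = 215*(-1/46368) - 41219/(11*104) = -215/46368 - 41219/1144 = -238936069/6630624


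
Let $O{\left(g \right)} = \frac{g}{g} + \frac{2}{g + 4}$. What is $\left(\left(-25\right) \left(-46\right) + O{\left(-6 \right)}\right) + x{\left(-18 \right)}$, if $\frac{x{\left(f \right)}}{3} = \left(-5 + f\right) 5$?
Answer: $805$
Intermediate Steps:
$O{\left(g \right)} = 1 + \frac{2}{4 + g}$
$x{\left(f \right)} = -75 + 15 f$ ($x{\left(f \right)} = 3 \left(-5 + f\right) 5 = 3 \left(-25 + 5 f\right) = -75 + 15 f$)
$\left(\left(-25\right) \left(-46\right) + O{\left(-6 \right)}\right) + x{\left(-18 \right)} = \left(\left(-25\right) \left(-46\right) + \frac{6 - 6}{4 - 6}\right) + \left(-75 + 15 \left(-18\right)\right) = \left(1150 + \frac{1}{-2} \cdot 0\right) - 345 = \left(1150 - 0\right) - 345 = \left(1150 + 0\right) - 345 = 1150 - 345 = 805$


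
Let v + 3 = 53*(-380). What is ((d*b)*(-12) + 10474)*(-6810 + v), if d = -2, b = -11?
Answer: -275190130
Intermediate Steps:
v = -20143 (v = -3 + 53*(-380) = -3 - 20140 = -20143)
((d*b)*(-12) + 10474)*(-6810 + v) = (-2*(-11)*(-12) + 10474)*(-6810 - 20143) = (22*(-12) + 10474)*(-26953) = (-264 + 10474)*(-26953) = 10210*(-26953) = -275190130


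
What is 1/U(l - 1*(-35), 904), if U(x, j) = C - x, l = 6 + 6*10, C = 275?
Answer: 1/174 ≈ 0.0057471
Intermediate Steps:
l = 66 (l = 6 + 60 = 66)
U(x, j) = 275 - x
1/U(l - 1*(-35), 904) = 1/(275 - (66 - 1*(-35))) = 1/(275 - (66 + 35)) = 1/(275 - 1*101) = 1/(275 - 101) = 1/174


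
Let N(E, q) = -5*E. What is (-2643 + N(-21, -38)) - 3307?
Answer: -5845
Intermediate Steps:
(-2643 + N(-21, -38)) - 3307 = (-2643 - 5*(-21)) - 3307 = (-2643 + 105) - 3307 = -2538 - 3307 = -5845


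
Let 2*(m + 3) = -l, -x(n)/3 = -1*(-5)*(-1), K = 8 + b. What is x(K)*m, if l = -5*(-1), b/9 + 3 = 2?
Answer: -165/2 ≈ -82.500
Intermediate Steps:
b = -9 (b = -27 + 9*2 = -27 + 18 = -9)
l = 5
K = -1 (K = 8 - 9 = -1)
x(n) = 15 (x(n) = -3*(-1*(-5))*(-1) = -15*(-1) = -3*(-5) = 15)
m = -11/2 (m = -3 + (-1*5)/2 = -3 + (½)*(-5) = -3 - 5/2 = -11/2 ≈ -5.5000)
x(K)*m = 15*(-11/2) = -165/2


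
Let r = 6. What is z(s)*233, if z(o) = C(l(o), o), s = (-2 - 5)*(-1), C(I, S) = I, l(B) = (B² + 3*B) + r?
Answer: 17708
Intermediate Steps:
l(B) = 6 + B² + 3*B (l(B) = (B² + 3*B) + 6 = 6 + B² + 3*B)
s = 7 (s = -7*(-1) = 7)
z(o) = 6 + o² + 3*o
z(s)*233 = (6 + 7² + 3*7)*233 = (6 + 49 + 21)*233 = 76*233 = 17708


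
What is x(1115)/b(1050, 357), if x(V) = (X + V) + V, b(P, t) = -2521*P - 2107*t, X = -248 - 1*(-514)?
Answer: -832/1133083 ≈ -0.00073428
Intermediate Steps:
X = 266 (X = -248 + 514 = 266)
x(V) = 266 + 2*V (x(V) = (266 + V) + V = 266 + 2*V)
x(1115)/b(1050, 357) = (266 + 2*1115)/(-2521*1050 - 2107*357) = (266 + 2230)/(-2647050 - 752199) = 2496/(-3399249) = 2496*(-1/3399249) = -832/1133083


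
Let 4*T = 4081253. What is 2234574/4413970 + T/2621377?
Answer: 1883871448091/2103759897580 ≈ 0.89548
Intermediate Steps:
T = 4081253/4 (T = (1/4)*4081253 = 4081253/4 ≈ 1.0203e+6)
2234574/4413970 + T/2621377 = 2234574/4413970 + (4081253/4)/2621377 = 2234574*(1/4413970) + (4081253/4)*(1/2621377) = 1117287/2206985 + 371023/953228 = 1883871448091/2103759897580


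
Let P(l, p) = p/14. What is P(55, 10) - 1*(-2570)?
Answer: 17995/7 ≈ 2570.7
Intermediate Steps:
P(l, p) = p/14 (P(l, p) = p*(1/14) = p/14)
P(55, 10) - 1*(-2570) = (1/14)*10 - 1*(-2570) = 5/7 + 2570 = 17995/7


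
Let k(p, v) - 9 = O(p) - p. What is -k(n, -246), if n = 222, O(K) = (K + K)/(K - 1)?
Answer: 46629/221 ≈ 210.99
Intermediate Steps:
O(K) = 2*K/(-1 + K) (O(K) = (2*K)/(-1 + K) = 2*K/(-1 + K))
k(p, v) = 9 - p + 2*p/(-1 + p) (k(p, v) = 9 + (2*p/(-1 + p) - p) = 9 + (-p + 2*p/(-1 + p)) = 9 - p + 2*p/(-1 + p))
-k(n, -246) = -(-9 - 1*222**2 + 12*222)/(-1 + 222) = -(-9 - 1*49284 + 2664)/221 = -(-9 - 49284 + 2664)/221 = -(-46629)/221 = -1*(-46629/221) = 46629/221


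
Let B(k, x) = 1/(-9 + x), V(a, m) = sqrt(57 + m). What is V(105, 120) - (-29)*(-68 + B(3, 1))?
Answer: -15805/8 + sqrt(177) ≈ -1962.3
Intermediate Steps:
V(105, 120) - (-29)*(-68 + B(3, 1)) = sqrt(57 + 120) - (-29)*(-68 + 1/(-9 + 1)) = sqrt(177) - (-29)*(-68 + 1/(-8)) = sqrt(177) - (-29)*(-68 - 1/8) = sqrt(177) - (-29)*(-545)/8 = sqrt(177) - 1*15805/8 = sqrt(177) - 15805/8 = -15805/8 + sqrt(177)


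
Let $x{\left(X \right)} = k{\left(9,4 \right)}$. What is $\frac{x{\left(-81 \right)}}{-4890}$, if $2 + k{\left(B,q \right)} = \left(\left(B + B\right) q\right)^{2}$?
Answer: $- \frac{2591}{2445} \approx -1.0597$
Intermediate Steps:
$k{\left(B,q \right)} = -2 + 4 B^{2} q^{2}$ ($k{\left(B,q \right)} = -2 + \left(\left(B + B\right) q\right)^{2} = -2 + \left(2 B q\right)^{2} = -2 + 4 B^{2} q^{2}$)
$x{\left(X \right)} = 5182$ ($x{\left(X \right)} = -2 + 4 \cdot 9^{2} \cdot 4^{2} = -2 + 4 \cdot 81 \cdot 16 = -2 + 5184 = 5182$)
$\frac{x{\left(-81 \right)}}{-4890} = \frac{5182}{-4890} = 5182 \left(- \frac{1}{4890}\right) = - \frac{2591}{2445}$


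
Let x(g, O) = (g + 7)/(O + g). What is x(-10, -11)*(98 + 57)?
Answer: 155/7 ≈ 22.143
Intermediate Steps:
x(g, O) = (7 + g)/(O + g)
x(-10, -11)*(98 + 57) = ((7 - 10)/(-11 - 10))*(98 + 57) = (-3/(-21))*155 = -1/21*(-3)*155 = (1/7)*155 = 155/7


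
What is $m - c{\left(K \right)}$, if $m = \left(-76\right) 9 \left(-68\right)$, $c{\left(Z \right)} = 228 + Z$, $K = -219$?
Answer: $46503$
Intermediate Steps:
$m = 46512$ ($m = \left(-684\right) \left(-68\right) = 46512$)
$m - c{\left(K \right)} = 46512 - \left(228 - 219\right) = 46512 - 9 = 46503$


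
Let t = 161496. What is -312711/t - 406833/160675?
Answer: -38648914031/8649456600 ≈ -4.4684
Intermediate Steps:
-312711/t - 406833/160675 = -312711/161496 - 406833/160675 = -312711*1/161496 - 406833*1/160675 = -104237/53832 - 406833/160675 = -38648914031/8649456600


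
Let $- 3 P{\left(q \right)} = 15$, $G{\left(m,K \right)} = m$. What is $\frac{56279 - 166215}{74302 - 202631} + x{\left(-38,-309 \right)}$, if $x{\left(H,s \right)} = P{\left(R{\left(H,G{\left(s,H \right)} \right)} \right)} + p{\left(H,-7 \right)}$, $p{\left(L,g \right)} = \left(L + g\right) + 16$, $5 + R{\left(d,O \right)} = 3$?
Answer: $- \frac{4253250}{128329} \approx -33.143$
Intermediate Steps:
$R{\left(d,O \right)} = -2$ ($R{\left(d,O \right)} = -5 + 3 = -2$)
$p{\left(L,g \right)} = 16 + L + g$
$P{\left(q \right)} = -5$ ($P{\left(q \right)} = \left(- \frac{1}{3}\right) 15 = -5$)
$x{\left(H,s \right)} = 4 + H$ ($x{\left(H,s \right)} = -5 + \left(16 + H - 7\right) = -5 + \left(9 + H\right) = 4 + H$)
$\frac{56279 - 166215}{74302 - 202631} + x{\left(-38,-309 \right)} = \frac{56279 - 166215}{74302 - 202631} + \left(4 - 38\right) = - \frac{109936}{-128329} - 34 = \left(-109936\right) \left(- \frac{1}{128329}\right) - 34 = \frac{109936}{128329} - 34 = - \frac{4253250}{128329}$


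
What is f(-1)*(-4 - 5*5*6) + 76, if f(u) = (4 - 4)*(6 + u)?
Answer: 76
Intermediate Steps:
f(u) = 0 (f(u) = 0*(6 + u) = 0)
f(-1)*(-4 - 5*5*6) + 76 = 0*(-4 - 5*5*6) + 76 = 0*(-4 - 25*6) + 76 = 0*(-4 - 150) + 76 = 0*(-154) + 76 = 0 + 76 = 76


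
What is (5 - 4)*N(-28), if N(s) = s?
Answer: -28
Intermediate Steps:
(5 - 4)*N(-28) = (5 - 4)*(-28) = 1*(-28) = -28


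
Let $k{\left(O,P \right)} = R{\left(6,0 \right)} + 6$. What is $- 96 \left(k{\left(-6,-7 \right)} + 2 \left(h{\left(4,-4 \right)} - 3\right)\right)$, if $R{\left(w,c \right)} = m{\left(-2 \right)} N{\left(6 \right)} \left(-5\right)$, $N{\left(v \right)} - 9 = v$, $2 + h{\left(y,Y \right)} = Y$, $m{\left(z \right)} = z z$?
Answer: $29952$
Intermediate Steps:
$m{\left(z \right)} = z^{2}$
$h{\left(y,Y \right)} = -2 + Y$
$N{\left(v \right)} = 9 + v$
$R{\left(w,c \right)} = -300$ ($R{\left(w,c \right)} = \left(-2\right)^{2} \left(9 + 6\right) \left(-5\right) = 4 \cdot 15 \left(-5\right) = 60 \left(-5\right) = -300$)
$k{\left(O,P \right)} = -294$ ($k{\left(O,P \right)} = -300 + 6 = -294$)
$- 96 \left(k{\left(-6,-7 \right)} + 2 \left(h{\left(4,-4 \right)} - 3\right)\right) = - 96 \left(-294 + 2 \left(\left(-2 - 4\right) - 3\right)\right) = - 96 \left(-294 + 2 \left(-6 - 3\right)\right) = - 96 \left(-294 + 2 \left(-9\right)\right) = - 96 \left(-294 - 18\right) = \left(-96\right) \left(-312\right) = 29952$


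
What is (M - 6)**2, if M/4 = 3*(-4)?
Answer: 2916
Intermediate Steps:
M = -48 (M = 4*(3*(-4)) = 4*(-12) = -48)
(M - 6)**2 = (-48 - 6)**2 = (-54)**2 = 2916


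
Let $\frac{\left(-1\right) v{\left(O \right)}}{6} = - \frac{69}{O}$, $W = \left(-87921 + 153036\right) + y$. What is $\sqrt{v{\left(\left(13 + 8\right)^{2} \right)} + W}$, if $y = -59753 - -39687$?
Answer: $\frac{\sqrt{2207447}}{7} \approx 212.25$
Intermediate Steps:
$y = -20066$ ($y = -59753 + 39687 = -20066$)
$W = 45049$ ($W = \left(-87921 + 153036\right) - 20066 = 65115 - 20066 = 45049$)
$v{\left(O \right)} = \frac{414}{O}$ ($v{\left(O \right)} = - 6 \left(- \frac{69}{O}\right) = \frac{414}{O}$)
$\sqrt{v{\left(\left(13 + 8\right)^{2} \right)} + W} = \sqrt{\frac{414}{\left(13 + 8\right)^{2}} + 45049} = \sqrt{\frac{414}{21^{2}} + 45049} = \sqrt{\frac{414}{441} + 45049} = \sqrt{414 \cdot \frac{1}{441} + 45049} = \sqrt{\frac{46}{49} + 45049} = \sqrt{\frac{2207447}{49}} = \frac{\sqrt{2207447}}{7}$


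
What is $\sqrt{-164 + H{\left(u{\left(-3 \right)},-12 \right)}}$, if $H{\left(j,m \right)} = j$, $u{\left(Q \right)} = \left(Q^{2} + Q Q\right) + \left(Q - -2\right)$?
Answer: $7 i \sqrt{3} \approx 12.124 i$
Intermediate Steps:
$u{\left(Q \right)} = 2 + Q + 2 Q^{2}$ ($u{\left(Q \right)} = \left(Q^{2} + Q^{2}\right) + \left(Q + 2\right) = 2 Q^{2} + \left(2 + Q\right) = 2 + Q + 2 Q^{2}$)
$\sqrt{-164 + H{\left(u{\left(-3 \right)},-12 \right)}} = \sqrt{-164 + \left(2 - 3 + 2 \left(-3\right)^{2}\right)} = \sqrt{-164 + \left(2 - 3 + 2 \cdot 9\right)} = \sqrt{-164 + \left(2 - 3 + 18\right)} = \sqrt{-164 + 17} = \sqrt{-147} = 7 i \sqrt{3}$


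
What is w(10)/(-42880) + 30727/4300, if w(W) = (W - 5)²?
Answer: 65873313/9219200 ≈ 7.1452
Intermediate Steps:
w(W) = (-5 + W)²
w(10)/(-42880) + 30727/4300 = (-5 + 10)²/(-42880) + 30727/4300 = 5²*(-1/42880) + 30727*(1/4300) = 25*(-1/42880) + 30727/4300 = -5/8576 + 30727/4300 = 65873313/9219200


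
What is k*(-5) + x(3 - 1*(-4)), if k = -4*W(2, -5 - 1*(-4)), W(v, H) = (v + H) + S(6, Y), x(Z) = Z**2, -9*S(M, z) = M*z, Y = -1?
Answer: 247/3 ≈ 82.333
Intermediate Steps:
S(M, z) = -M*z/9
W(v, H) = 2/3 + H + v (W(v, H) = (v + H) - 1/9*6*(-1) = (H + v) + 2/3 = 2/3 + H + v)
k = -20/3 (k = -4*(2/3 + (-5 - 1*(-4)) + 2) = -4*(2/3 + (-5 + 4) + 2) = -4*(2/3 - 1 + 2) = -4*5/3 = -20/3 ≈ -6.6667)
k*(-5) + x(3 - 1*(-4)) = -20/3*(-5) + (3 - 1*(-4))**2 = 100/3 + (3 + 4)**2 = 100/3 + 7**2 = 100/3 + 49 = 247/3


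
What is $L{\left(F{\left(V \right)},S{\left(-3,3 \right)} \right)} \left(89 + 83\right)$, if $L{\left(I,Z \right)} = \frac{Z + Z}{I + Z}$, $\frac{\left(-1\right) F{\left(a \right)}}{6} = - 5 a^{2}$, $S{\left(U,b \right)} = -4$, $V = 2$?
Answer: $- \frac{344}{29} \approx -11.862$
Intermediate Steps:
$F{\left(a \right)} = 30 a^{2}$ ($F{\left(a \right)} = - 6 \left(- 5 a^{2}\right) = 30 a^{2}$)
$L{\left(I,Z \right)} = \frac{2 Z}{I + Z}$
$L{\left(F{\left(V \right)},S{\left(-3,3 \right)} \right)} \left(89 + 83\right) = 2 \left(-4\right) \frac{1}{30 \cdot 2^{2} - 4} \left(89 + 83\right) = 2 \left(-4\right) \frac{1}{30 \cdot 4 - 4} \cdot 172 = 2 \left(-4\right) \frac{1}{120 - 4} \cdot 172 = 2 \left(-4\right) \frac{1}{116} \cdot 172 = \left(- \frac{2}{29}\right) 172 = - \frac{344}{29}$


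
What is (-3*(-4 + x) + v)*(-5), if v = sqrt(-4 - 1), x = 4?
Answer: -5*I*sqrt(5) ≈ -11.18*I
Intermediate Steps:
v = I*sqrt(5) (v = sqrt(-5) = I*sqrt(5) ≈ 2.2361*I)
(-3*(-4 + x) + v)*(-5) = (-3*(-4 + 4) + I*sqrt(5))*(-5) = (-3*0 + I*sqrt(5))*(-5) = (0 + I*sqrt(5))*(-5) = (I*sqrt(5))*(-5) = -5*I*sqrt(5)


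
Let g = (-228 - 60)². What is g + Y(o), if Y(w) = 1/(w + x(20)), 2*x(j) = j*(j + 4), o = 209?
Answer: 37241857/449 ≈ 82944.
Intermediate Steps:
x(j) = j*(4 + j)/2 (x(j) = (j*(j + 4))/2 = (j*(4 + j))/2 = j*(4 + j)/2)
g = 82944 (g = (-288)² = 82944)
Y(w) = 1/(240 + w) (Y(w) = 1/(w + (½)*20*(4 + 20)) = 1/(w + (½)*20*24) = 1/(w + 240) = 1/(240 + w))
g + Y(o) = 82944 + 1/(240 + 209) = 82944 + 1/449 = 37241857/449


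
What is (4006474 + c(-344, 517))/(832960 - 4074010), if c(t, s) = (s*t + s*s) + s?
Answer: -2048216/1620525 ≈ -1.2639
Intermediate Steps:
c(t, s) = s + s**2 + s*t (c(t, s) = (s*t + s**2) + s = (s**2 + s*t) + s = s + s**2 + s*t)
(4006474 + c(-344, 517))/(832960 - 4074010) = (4006474 + 517*(1 + 517 - 344))/(832960 - 4074010) = (4006474 + 517*174)/(-3241050) = (4006474 + 89958)*(-1/3241050) = 4096432*(-1/3241050) = -2048216/1620525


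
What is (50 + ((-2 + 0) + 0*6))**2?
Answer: 2304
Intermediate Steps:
(50 + ((-2 + 0) + 0*6))**2 = (50 + (-2 + 0))**2 = (50 - 2)**2 = 48**2 = 2304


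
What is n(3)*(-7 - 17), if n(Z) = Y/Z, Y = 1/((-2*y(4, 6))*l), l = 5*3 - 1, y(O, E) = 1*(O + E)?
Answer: 1/35 ≈ 0.028571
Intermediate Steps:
y(O, E) = E + O (y(O, E) = 1*(E + O) = E + O)
l = 14 (l = 15 - 1 = 14)
Y = -1/280 (Y = 1/(-2*(6 + 4)*14) = 1/(-2*10*14) = 1/(-20*14) = 1/(-280) = -1/280 ≈ -0.0035714)
n(Z) = -1/(280*Z)
n(3)*(-7 - 17) = (-1/280/3)*(-7 - 17) = -1/280*1/3*(-24) = -1/840*(-24) = 1/35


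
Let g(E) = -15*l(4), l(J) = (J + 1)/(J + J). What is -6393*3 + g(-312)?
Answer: -153507/8 ≈ -19188.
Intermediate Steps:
l(J) = (1 + J)/(2*J) (l(J) = (1 + J)/((2*J)) = (1 + J)*(1/(2*J)) = (1 + J)/(2*J))
g(E) = -75/8 (g(E) = -15*(1 + 4)/(2*4) = -15*5/(2*4) = -15*5/8 = -75/8)
-6393*3 + g(-312) = -6393*3 - 75/8 = -19179 - 75/8 = -153507/8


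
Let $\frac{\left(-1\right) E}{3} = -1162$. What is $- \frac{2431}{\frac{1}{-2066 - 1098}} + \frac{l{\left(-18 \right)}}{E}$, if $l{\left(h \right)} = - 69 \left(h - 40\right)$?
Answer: $\frac{4468869071}{581} \approx 7.6917 \cdot 10^{6}$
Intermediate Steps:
$E = 3486$ ($E = \left(-3\right) \left(-1162\right) = 3486$)
$l{\left(h \right)} = 2760 - 69 h$ ($l{\left(h \right)} = - 69 \left(-40 + h\right) = 2760 - 69 h$)
$- \frac{2431}{\frac{1}{-2066 - 1098}} + \frac{l{\left(-18 \right)}}{E} = - \frac{2431}{\frac{1}{-2066 - 1098}} + \frac{2760 - -1242}{3486} = - \frac{2431}{\frac{1}{-3164}} + \left(2760 + 1242\right) \frac{1}{3486} = - \frac{2431}{- \frac{1}{3164}} + 4002 \cdot \frac{1}{3486} = \left(-2431\right) \left(-3164\right) + \frac{667}{581} = 7691684 + \frac{667}{581} = \frac{4468869071}{581}$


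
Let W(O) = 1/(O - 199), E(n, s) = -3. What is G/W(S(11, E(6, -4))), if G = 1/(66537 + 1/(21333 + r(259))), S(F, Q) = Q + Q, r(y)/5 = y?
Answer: -4638740/1505599237 ≈ -0.0030810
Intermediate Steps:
r(y) = 5*y
S(F, Q) = 2*Q
G = 22628/1505599237 (G = 1/(66537 + 1/(21333 + 5*259)) = 1/(66537 + 1/(21333 + 1295)) = 1/(66537 + 1/22628) = 1/(1505599237/22628) = 22628/1505599237 ≈ 1.5029e-5)
W(O) = 1/(-199 + O)
G/W(S(11, E(6, -4))) = 22628/(1505599237*(1/(-199 + 2*(-3)))) = 22628/(1505599237*(1/(-199 - 6))) = 22628/(1505599237*(1/(-205))) = 22628/(1505599237*(-1/205)) = (22628/1505599237)*(-205) = -4638740/1505599237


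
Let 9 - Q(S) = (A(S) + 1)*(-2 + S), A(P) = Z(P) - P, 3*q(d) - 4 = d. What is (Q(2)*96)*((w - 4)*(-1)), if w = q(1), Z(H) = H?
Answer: 2016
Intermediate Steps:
q(d) = 4/3 + d/3
w = 5/3 (w = 4/3 + (⅓)*1 = 4/3 + ⅓ = 5/3 ≈ 1.6667)
A(P) = 0 (A(P) = P - P = 0)
Q(S) = 11 - S (Q(S) = 9 - (0 + 1)*(-2 + S) = 9 - (-2 + S) = 9 + (2 - S) = 11 - S)
(Q(2)*96)*((w - 4)*(-1)) = ((11 - 1*2)*96)*((5/3 - 4)*(-1)) = ((11 - 2)*96)*(-7/3*(-1)) = (9*96)*(7/3) = 864*(7/3) = 2016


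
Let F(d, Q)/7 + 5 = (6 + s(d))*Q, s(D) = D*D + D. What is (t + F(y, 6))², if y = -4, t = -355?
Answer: 133956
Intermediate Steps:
s(D) = D + D² (s(D) = D² + D = D + D²)
F(d, Q) = -35 + 7*Q*(6 + d*(1 + d)) (F(d, Q) = -35 + 7*((6 + d*(1 + d))*Q) = -35 + 7*(Q*(6 + d*(1 + d))) = -35 + 7*Q*(6 + d*(1 + d)))
(t + F(y, 6))² = (-355 + (-35 + 42*6 + 7*6*(-4)*(1 - 4)))² = (-355 + (-35 + 252 + 7*6*(-4)*(-3)))² = (-355 + (-35 + 252 + 504))² = (-355 + 721)² = 366² = 133956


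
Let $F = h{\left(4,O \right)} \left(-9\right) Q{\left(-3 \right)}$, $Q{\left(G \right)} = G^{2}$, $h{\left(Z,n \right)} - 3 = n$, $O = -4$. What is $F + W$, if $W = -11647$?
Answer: $-11566$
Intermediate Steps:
$h{\left(Z,n \right)} = 3 + n$
$F = 81$ ($F = \left(3 - 4\right) \left(-9\right) \left(-3\right)^{2} = \left(-1\right) \left(-9\right) 9 = 9 \cdot 9 = 81$)
$F + W = 81 - 11647 = -11566$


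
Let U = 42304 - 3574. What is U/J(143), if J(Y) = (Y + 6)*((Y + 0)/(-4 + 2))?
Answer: -77460/21307 ≈ -3.6354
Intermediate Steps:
U = 38730
J(Y) = -Y*(6 + Y)/2 (J(Y) = (6 + Y)*(Y/(-2)) = (6 + Y)*(Y*(-1/2)) = (6 + Y)*(-Y/2) = -Y*(6 + Y)/2)
U/J(143) = 38730/((-1/2*143*(6 + 143))) = 38730/((-1/2*143*149)) = 38730/(-21307/2) = 38730*(-2/21307) = -77460/21307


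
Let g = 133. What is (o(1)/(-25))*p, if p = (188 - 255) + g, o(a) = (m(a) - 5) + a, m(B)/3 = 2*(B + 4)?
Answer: -1716/25 ≈ -68.640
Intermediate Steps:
m(B) = 24 + 6*B (m(B) = 3*(2*(B + 4)) = 3*(2*(4 + B)) = 3*(8 + 2*B) = 24 + 6*B)
o(a) = 19 + 7*a (o(a) = ((24 + 6*a) - 5) + a = (19 + 6*a) + a = 19 + 7*a)
p = 66 (p = (188 - 255) + 133 = -67 + 133 = 66)
(o(1)/(-25))*p = ((19 + 7*1)/(-25))*66 = ((19 + 7)*(-1/25))*66 = (26*(-1/25))*66 = -26/25*66 = -1716/25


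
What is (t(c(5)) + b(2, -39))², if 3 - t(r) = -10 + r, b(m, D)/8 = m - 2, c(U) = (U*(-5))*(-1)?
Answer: 144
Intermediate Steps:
c(U) = 5*U (c(U) = -5*U*(-1) = 5*U)
b(m, D) = -16 + 8*m (b(m, D) = 8*(m - 2) = 8*(-2 + m) = -16 + 8*m)
t(r) = 13 - r (t(r) = 3 - (-10 + r) = 3 + (10 - r) = 13 - r)
(t(c(5)) + b(2, -39))² = ((13 - 5*5) + (-16 + 8*2))² = ((13 - 1*25) + (-16 + 16))² = ((13 - 25) + 0)² = (-12 + 0)² = (-12)² = 144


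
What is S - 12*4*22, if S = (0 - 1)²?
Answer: -1055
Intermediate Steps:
S = 1 (S = (-1)² = 1)
S - 12*4*22 = 1 - 12*4*22 = 1 - 48*22 = 1 - 1056 = -1055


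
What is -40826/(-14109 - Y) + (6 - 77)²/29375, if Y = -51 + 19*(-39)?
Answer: 1266394747/391186875 ≈ 3.2373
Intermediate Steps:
Y = -792 (Y = -51 - 741 = -792)
-40826/(-14109 - Y) + (6 - 77)²/29375 = -40826/(-14109 - 1*(-792)) + (6 - 77)²/29375 = -40826/(-14109 + 792) + (-71)²*(1/29375) = -40826/(-13317) + 5041*(1/29375) = -40826*(-1/13317) + 5041/29375 = 40826/13317 + 5041/29375 = 1266394747/391186875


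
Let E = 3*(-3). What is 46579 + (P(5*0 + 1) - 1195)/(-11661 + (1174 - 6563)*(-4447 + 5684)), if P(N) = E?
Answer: 155523881335/3338927 ≈ 46579.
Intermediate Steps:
E = -9
P(N) = -9
46579 + (P(5*0 + 1) - 1195)/(-11661 + (1174 - 6563)*(-4447 + 5684)) = 46579 + (-9 - 1195)/(-11661 + (1174 - 6563)*(-4447 + 5684)) = 46579 - 1204/(-11661 - 5389*1237) = 46579 - 1204/(-11661 - 6666193) = 46579 - 1204/(-6677854) = 46579 - 1204*(-1/6677854) = 46579 + 602/3338927 = 155523881335/3338927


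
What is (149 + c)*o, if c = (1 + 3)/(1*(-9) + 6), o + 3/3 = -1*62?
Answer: -9303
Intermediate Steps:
o = -63 (o = -1 - 1*62 = -1 - 62 = -63)
c = -4/3 (c = 4/(-9 + 6) = 4/(-3) = 4*(-1/3) = -4/3 ≈ -1.3333)
(149 + c)*o = (149 - 4/3)*(-63) = (443/3)*(-63) = -9303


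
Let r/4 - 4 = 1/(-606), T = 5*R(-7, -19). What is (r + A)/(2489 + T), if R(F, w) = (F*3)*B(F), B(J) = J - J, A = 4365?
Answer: 1327441/754167 ≈ 1.7601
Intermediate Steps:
B(J) = 0
R(F, w) = 0 (R(F, w) = (F*3)*0 = (3*F)*0 = 0)
T = 0 (T = 5*0 = 0)
r = 4846/303 (r = 16 + 4/(-606) = 16 + 4*(-1/606) = 16 - 2/303 = 4846/303 ≈ 15.993)
(r + A)/(2489 + T) = (4846/303 + 4365)/(2489 + 0) = (1327441/303)/2489 = (1327441/303)*(1/2489) = 1327441/754167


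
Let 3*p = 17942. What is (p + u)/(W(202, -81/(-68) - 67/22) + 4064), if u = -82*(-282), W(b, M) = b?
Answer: 43657/6399 ≈ 6.8225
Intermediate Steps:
p = 17942/3 (p = (⅓)*17942 = 17942/3 ≈ 5980.7)
u = 23124
(p + u)/(W(202, -81/(-68) - 67/22) + 4064) = (17942/3 + 23124)/(202 + 4064) = (87314/3)/4266 = (87314/3)*(1/4266) = 43657/6399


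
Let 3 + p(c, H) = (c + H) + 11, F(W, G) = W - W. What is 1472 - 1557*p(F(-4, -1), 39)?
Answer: -71707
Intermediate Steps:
F(W, G) = 0
p(c, H) = 8 + H + c (p(c, H) = -3 + ((c + H) + 11) = -3 + ((H + c) + 11) = -3 + (11 + H + c) = 8 + H + c)
1472 - 1557*p(F(-4, -1), 39) = 1472 - 1557*(8 + 39 + 0) = 1472 - 1557*47 = 1472 - 73179 = -71707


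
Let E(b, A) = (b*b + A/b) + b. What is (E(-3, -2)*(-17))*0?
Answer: 0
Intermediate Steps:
E(b, A) = b + b² + A/b (E(b, A) = (b² + A/b) + b = b + b² + A/b)
(E(-3, -2)*(-17))*0 = ((-3 + (-3)² - 2/(-3))*(-17))*0 = ((-3 + 9 - 2*(-⅓))*(-17))*0 = ((-3 + 9 + ⅔)*(-17))*0 = ((20/3)*(-17))*0 = -340/3*0 = 0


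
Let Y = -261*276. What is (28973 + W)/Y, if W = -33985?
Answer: 1253/18009 ≈ 0.069576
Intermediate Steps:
Y = -72036
(28973 + W)/Y = (28973 - 33985)/(-72036) = -5012*(-1/72036) = 1253/18009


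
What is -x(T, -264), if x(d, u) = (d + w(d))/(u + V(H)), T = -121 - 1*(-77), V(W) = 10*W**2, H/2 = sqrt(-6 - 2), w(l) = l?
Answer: -11/73 ≈ -0.15068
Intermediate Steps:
H = 4*I*sqrt(2) (H = 2*sqrt(-6 - 2) = 2*sqrt(-8) = 2*(2*I*sqrt(2)) = 4*I*sqrt(2) ≈ 5.6569*I)
T = -44 (T = -121 + 77 = -44)
x(d, u) = 2*d/(-320 + u) (x(d, u) = (d + d)/(u + 10*(4*I*sqrt(2))**2) = (2*d)/(u + 10*(-32)) = (2*d)/(u - 320) = (2*d)/(-320 + u) = 2*d/(-320 + u))
-x(T, -264) = -2*(-44)/(-320 - 264) = -2*(-44)/(-584) = -2*(-44)*(-1)/584 = -1*11/73 = -11/73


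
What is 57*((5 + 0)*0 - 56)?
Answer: -3192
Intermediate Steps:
57*((5 + 0)*0 - 56) = 57*(5*0 - 56) = 57*(0 - 56) = 57*(-56) = -3192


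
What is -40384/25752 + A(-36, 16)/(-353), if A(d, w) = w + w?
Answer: -1884952/1136307 ≈ -1.6588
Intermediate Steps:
A(d, w) = 2*w
-40384/25752 + A(-36, 16)/(-353) = -40384/25752 + (2*16)/(-353) = -40384*1/25752 + 32*(-1/353) = -5048/3219 - 32/353 = -1884952/1136307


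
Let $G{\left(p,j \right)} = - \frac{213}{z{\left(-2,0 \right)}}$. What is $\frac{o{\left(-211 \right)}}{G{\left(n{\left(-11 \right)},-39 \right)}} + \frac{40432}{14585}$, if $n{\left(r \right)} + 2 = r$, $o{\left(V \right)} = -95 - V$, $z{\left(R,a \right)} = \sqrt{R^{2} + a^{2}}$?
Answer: $\frac{5228296}{3106605} \approx 1.683$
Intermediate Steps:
$n{\left(r \right)} = -2 + r$
$G{\left(p,j \right)} = - \frac{213}{2}$ ($G{\left(p,j \right)} = - \frac{213}{\sqrt{\left(-2\right)^{2} + 0^{2}}} = - \frac{213}{\sqrt{4 + 0}} = - \frac{213}{\sqrt{4}} = - \frac{213}{2}$)
$\frac{o{\left(-211 \right)}}{G{\left(n{\left(-11 \right)},-39 \right)}} + \frac{40432}{14585} = \frac{-95 - -211}{- \frac{213}{2}} + \frac{40432}{14585} = \left(-95 + 211\right) \left(- \frac{2}{213}\right) + 40432 \cdot \frac{1}{14585} = 116 \left(- \frac{2}{213}\right) + \frac{40432}{14585} = - \frac{232}{213} + \frac{40432}{14585} = \frac{5228296}{3106605}$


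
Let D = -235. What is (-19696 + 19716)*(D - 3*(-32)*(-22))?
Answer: -46940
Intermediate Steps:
(-19696 + 19716)*(D - 3*(-32)*(-22)) = (-19696 + 19716)*(-235 - 3*(-32)*(-22)) = 20*(-235 + 96*(-22)) = 20*(-235 - 2112) = 20*(-2347) = -46940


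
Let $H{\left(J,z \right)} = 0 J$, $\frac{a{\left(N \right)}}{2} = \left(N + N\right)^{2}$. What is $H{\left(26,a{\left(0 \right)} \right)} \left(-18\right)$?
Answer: $0$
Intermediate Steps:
$a{\left(N \right)} = 8 N^{2}$ ($a{\left(N \right)} = 2 \left(N + N\right)^{2} = 2 \left(2 N\right)^{2} = 2 \cdot 4 N^{2} = 8 N^{2}$)
$H{\left(J,z \right)} = 0$
$H{\left(26,a{\left(0 \right)} \right)} \left(-18\right) = 0 \left(-18\right) = 0$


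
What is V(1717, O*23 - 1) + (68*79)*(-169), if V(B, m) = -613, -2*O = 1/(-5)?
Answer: -908481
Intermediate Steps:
O = 1/10 (O = -1/2/(-5) = -1/2*(-1/5) = 1/10 ≈ 0.10000)
V(1717, O*23 - 1) + (68*79)*(-169) = -613 + (68*79)*(-169) = -613 + 5372*(-169) = -613 - 907868 = -908481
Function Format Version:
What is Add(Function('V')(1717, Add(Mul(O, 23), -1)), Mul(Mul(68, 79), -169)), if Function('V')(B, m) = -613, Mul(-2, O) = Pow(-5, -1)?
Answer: -908481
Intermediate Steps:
O = Rational(1, 10) (O = Mul(Rational(-1, 2), Pow(-5, -1)) = Mul(Rational(-1, 2), Rational(-1, 5)) = Rational(1, 10) ≈ 0.10000)
Add(Function('V')(1717, Add(Mul(O, 23), -1)), Mul(Mul(68, 79), -169)) = Add(-613, Mul(Mul(68, 79), -169)) = Add(-613, Mul(5372, -169)) = Add(-613, -907868) = -908481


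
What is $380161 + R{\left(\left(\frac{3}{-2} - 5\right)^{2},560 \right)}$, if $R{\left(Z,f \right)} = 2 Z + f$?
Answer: $\frac{761611}{2} \approx 3.8081 \cdot 10^{5}$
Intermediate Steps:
$R{\left(Z,f \right)} = f + 2 Z$
$380161 + R{\left(\left(\frac{3}{-2} - 5\right)^{2},560 \right)} = 380161 + \left(560 + 2 \left(\frac{3}{-2} - 5\right)^{2}\right) = 380161 + \left(560 + 2 \left(3 \left(- \frac{1}{2}\right) - 5\right)^{2}\right) = 380161 + \left(560 + 2 \left(- \frac{3}{2} - 5\right)^{2}\right) = 380161 + \left(560 + 2 \left(- \frac{13}{2}\right)^{2}\right) = 380161 + \left(560 + 2 \cdot \frac{169}{4}\right) = 380161 + \left(560 + \frac{169}{2}\right) = 380161 + \frac{1289}{2} = \frac{761611}{2}$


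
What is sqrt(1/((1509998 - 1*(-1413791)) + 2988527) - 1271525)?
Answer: I*sqrt(1234632425617474669)/985386 ≈ 1127.6*I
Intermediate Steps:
sqrt(1/((1509998 - 1*(-1413791)) + 2988527) - 1271525) = sqrt(1/((1509998 + 1413791) + 2988527) - 1271525) = sqrt(1/(2923789 + 2988527) - 1271525) = sqrt(1/5912316 - 1271525) = sqrt(-7517657601899/5912316) = I*sqrt(1234632425617474669)/985386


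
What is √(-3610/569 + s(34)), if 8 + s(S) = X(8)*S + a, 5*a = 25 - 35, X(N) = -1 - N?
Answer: I*√104362566/569 ≈ 17.954*I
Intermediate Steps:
a = -2 (a = (25 - 35)/5 = (⅕)*(-10) = -2)
s(S) = -10 - 9*S (s(S) = -8 + ((-1 - 1*8)*S - 2) = -8 + ((-1 - 8)*S - 2) = -8 + (-9*S - 2) = -8 + (-2 - 9*S) = -10 - 9*S)
√(-3610/569 + s(34)) = √(-3610/569 + (-10 - 9*34)) = √(-3610*1/569 + (-10 - 306)) = √(-3610/569 - 316) = √(-183414/569) = I*√104362566/569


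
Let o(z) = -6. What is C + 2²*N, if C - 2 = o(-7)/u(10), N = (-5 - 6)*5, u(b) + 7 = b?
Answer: -220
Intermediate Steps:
u(b) = -7 + b
N = -55 (N = -11*5 = -55)
C = 0 (C = 2 - 6/(-7 + 10) = 2 - 6/3 = 2 - 6*⅓ = 2 - 2 = 0)
C + 2²*N = 0 + 2²*(-55) = 0 + 4*(-55) = 0 - 220 = -220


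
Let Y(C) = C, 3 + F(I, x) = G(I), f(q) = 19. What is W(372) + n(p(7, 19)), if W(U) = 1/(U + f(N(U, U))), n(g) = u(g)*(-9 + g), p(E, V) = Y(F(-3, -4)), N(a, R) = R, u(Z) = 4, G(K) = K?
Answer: -23459/391 ≈ -59.997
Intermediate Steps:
F(I, x) = -3 + I
p(E, V) = -6 (p(E, V) = -3 - 3 = -6)
n(g) = -36 + 4*g (n(g) = 4*(-9 + g) = -36 + 4*g)
W(U) = 1/(19 + U) (W(U) = 1/(U + 19) = 1/(19 + U))
W(372) + n(p(7, 19)) = 1/(19 + 372) + (-36 + 4*(-6)) = 1/391 + (-36 - 24) = 1/391 - 60 = -23459/391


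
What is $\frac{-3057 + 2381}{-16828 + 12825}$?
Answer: $\frac{676}{4003} \approx 0.16887$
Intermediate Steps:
$\frac{-3057 + 2381}{-16828 + 12825} = - \frac{676}{-4003} = \left(-676\right) \left(- \frac{1}{4003}\right) = \frac{676}{4003}$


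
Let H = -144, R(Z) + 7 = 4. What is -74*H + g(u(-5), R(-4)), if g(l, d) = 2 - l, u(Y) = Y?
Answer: 10663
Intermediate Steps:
R(Z) = -3 (R(Z) = -7 + 4 = -3)
-74*H + g(u(-5), R(-4)) = -74*(-144) + (2 - 1*(-5)) = 10656 + (2 + 5) = 10656 + 7 = 10663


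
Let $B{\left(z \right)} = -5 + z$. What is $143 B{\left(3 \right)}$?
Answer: $-286$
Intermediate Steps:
$143 B{\left(3 \right)} = 143 \left(-5 + 3\right) = 143 \left(-2\right) = -286$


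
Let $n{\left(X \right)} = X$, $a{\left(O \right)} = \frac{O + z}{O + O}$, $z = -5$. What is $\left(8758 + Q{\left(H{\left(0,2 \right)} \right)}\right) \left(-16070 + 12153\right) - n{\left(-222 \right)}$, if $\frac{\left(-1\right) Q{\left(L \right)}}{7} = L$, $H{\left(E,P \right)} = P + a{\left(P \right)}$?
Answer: $- \frac{137082361}{4} \approx -3.4271 \cdot 10^{7}$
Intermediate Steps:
$a{\left(O \right)} = \frac{-5 + O}{2 O}$ ($a{\left(O \right)} = \frac{O - 5}{O + O} = \frac{-5 + O}{2 O}$)
$H{\left(E,P \right)} = P + \frac{-5 + P}{2 P}$
$Q{\left(L \right)} = - 7 L$
$\left(8758 + Q{\left(H{\left(0,2 \right)} \right)}\right) \left(-16070 + 12153\right) - n{\left(-222 \right)} = \left(8758 - 7 \left(\frac{1}{2} + 2 - \frac{5}{2 \cdot 2}\right)\right) \left(-16070 + 12153\right) - -222 = \left(8758 - 7 \left(\frac{1}{2} + 2 - \frac{5}{4}\right)\right) \left(-3917\right) + 222 = \left(8758 - \frac{35}{4}\right) \left(-3917\right) + 222 = \frac{34997}{4} \left(-3917\right) + 222 = - \frac{137083249}{4} + 222 = - \frac{137082361}{4}$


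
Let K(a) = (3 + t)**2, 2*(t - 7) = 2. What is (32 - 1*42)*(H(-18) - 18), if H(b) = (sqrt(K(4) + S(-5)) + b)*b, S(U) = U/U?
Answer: -3060 + 180*sqrt(122) ≈ -1071.8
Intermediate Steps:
S(U) = 1
t = 8 (t = 7 + (1/2)*2 = 7 + 1 = 8)
K(a) = 121 (K(a) = (3 + 8)**2 = 11**2 = 121)
H(b) = b*(b + sqrt(122)) (H(b) = (sqrt(121 + 1) + b)*b = (sqrt(122) + b)*b = (b + sqrt(122))*b = b*(b + sqrt(122)))
(32 - 1*42)*(H(-18) - 18) = (32 - 1*42)*(-18*(-18 + sqrt(122)) - 18) = (32 - 42)*((324 - 18*sqrt(122)) - 18) = -10*(306 - 18*sqrt(122)) = -3060 + 180*sqrt(122)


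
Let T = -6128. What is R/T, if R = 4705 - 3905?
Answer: -50/383 ≈ -0.13055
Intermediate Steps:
R = 800
R/T = 800/(-6128) = 800*(-1/6128) = -50/383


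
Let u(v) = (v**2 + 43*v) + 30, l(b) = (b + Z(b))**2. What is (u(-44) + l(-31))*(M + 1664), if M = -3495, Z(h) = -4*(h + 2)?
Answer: -13364469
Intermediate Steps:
Z(h) = -8 - 4*h (Z(h) = -4*(2 + h) = -8 - 4*h)
l(b) = (-8 - 3*b)**2 (l(b) = (b + (-8 - 4*b))**2 = (-8 - 3*b)**2)
u(v) = 30 + v**2 + 43*v
(u(-44) + l(-31))*(M + 1664) = ((30 + (-44)**2 + 43*(-44)) + (8 + 3*(-31))**2)*(-3495 + 1664) = ((30 + 1936 - 1892) + (8 - 93)**2)*(-1831) = (74 + (-85)**2)*(-1831) = (74 + 7225)*(-1831) = 7299*(-1831) = -13364469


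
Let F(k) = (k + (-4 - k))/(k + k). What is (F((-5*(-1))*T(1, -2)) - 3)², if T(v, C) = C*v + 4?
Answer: 256/25 ≈ 10.240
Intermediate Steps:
T(v, C) = 4 + C*v
F(k) = -2/k (F(k) = -4*1/(2*k) = -2/k)
(F((-5*(-1))*T(1, -2)) - 3)² = (-2*1/(5*(4 - 2*1)) - 3)² = (-2*1/(5*(4 - 2)) - 3)² = (-2/(5*2) - 3)² = (-2/10 - 3)² = (-2*⅒ - 3)² = (-⅕ - 3)² = (-16/5)² = 256/25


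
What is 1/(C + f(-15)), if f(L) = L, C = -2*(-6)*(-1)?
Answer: -1/27 ≈ -0.037037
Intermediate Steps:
C = -12 (C = 12*(-1) = -12)
1/(C + f(-15)) = 1/(-12 - 15) = 1/(-27) = -1/27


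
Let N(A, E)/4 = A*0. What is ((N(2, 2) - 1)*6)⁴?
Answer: 1296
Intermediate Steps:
N(A, E) = 0 (N(A, E) = 4*(A*0) = 4*0 = 0)
((N(2, 2) - 1)*6)⁴ = ((0 - 1)*6)⁴ = (-1*6)⁴ = (-6)⁴ = 1296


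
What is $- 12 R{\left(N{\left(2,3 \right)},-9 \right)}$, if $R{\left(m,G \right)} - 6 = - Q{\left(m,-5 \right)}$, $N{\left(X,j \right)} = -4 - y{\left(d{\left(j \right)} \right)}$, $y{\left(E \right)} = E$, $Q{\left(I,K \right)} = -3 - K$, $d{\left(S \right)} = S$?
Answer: $-48$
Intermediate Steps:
$N{\left(X,j \right)} = -4 - j$
$R{\left(m,G \right)} = 4$ ($R{\left(m,G \right)} = 6 - \left(-3 - -5\right) = 6 - \left(-3 + 5\right) = 6 - 2 = 4$)
$- 12 R{\left(N{\left(2,3 \right)},-9 \right)} = \left(-12\right) 4 = -48$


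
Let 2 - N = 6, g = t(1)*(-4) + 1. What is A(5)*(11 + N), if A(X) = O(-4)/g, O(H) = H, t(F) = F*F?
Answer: 28/3 ≈ 9.3333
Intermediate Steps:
t(F) = F**2
g = -3 (g = 1**2*(-4) + 1 = 1*(-4) + 1 = -4 + 1 = -3)
N = -4 (N = 2 - 1*6 = 2 - 6 = -4)
A(X) = 4/3 (A(X) = -4/(-3) = -4*(-1/3) = 4/3)
A(5)*(11 + N) = 4*(11 - 4)/3 = (4/3)*7 = 28/3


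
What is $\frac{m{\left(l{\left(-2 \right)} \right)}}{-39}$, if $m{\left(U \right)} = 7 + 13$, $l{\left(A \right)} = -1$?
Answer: $- \frac{20}{39} \approx -0.51282$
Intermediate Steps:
$m{\left(U \right)} = 20$
$\frac{m{\left(l{\left(-2 \right)} \right)}}{-39} = \frac{20}{-39} = 20 \left(- \frac{1}{39}\right) = - \frac{20}{39}$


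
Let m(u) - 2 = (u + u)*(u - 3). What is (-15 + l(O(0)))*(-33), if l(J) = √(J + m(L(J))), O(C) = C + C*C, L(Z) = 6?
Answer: 495 - 33*√38 ≈ 291.57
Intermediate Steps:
m(u) = 2 + 2*u*(-3 + u) (m(u) = 2 + (u + u)*(u - 3) = 2 + (2*u)*(-3 + u) = 2 + 2*u*(-3 + u))
O(C) = C + C²
l(J) = √(38 + J) (l(J) = √(J + (2 - 6*6 + 2*6²)) = √(J + (2 - 36 + 2*36)) = √(J + (2 - 36 + 72)) = √(J + 38) = √(38 + J))
(-15 + l(O(0)))*(-33) = (-15 + √(38 + 0*(1 + 0)))*(-33) = (-15 + √(38 + 0*1))*(-33) = (-15 + √(38 + 0))*(-33) = (-15 + √38)*(-33) = 495 - 33*√38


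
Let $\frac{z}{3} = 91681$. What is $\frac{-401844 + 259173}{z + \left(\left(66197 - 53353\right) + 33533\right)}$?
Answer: $- \frac{47557}{107140} \approx -0.44388$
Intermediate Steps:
$z = 275043$ ($z = 3 \cdot 91681 = 275043$)
$\frac{-401844 + 259173}{z + \left(\left(66197 - 53353\right) + 33533\right)} = \frac{-401844 + 259173}{275043 + \left(\left(66197 - 53353\right) + 33533\right)} = - \frac{142671}{275043 + \left(12844 + 33533\right)} = - \frac{142671}{275043 + 46377} = - \frac{142671}{321420} = \left(-142671\right) \frac{1}{321420} = - \frac{47557}{107140}$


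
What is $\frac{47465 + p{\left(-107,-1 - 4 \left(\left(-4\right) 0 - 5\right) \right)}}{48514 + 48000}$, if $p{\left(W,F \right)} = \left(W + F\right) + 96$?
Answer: $\frac{47473}{96514} \approx 0.49188$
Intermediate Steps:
$p{\left(W,F \right)} = 96 + F + W$ ($p{\left(W,F \right)} = \left(F + W\right) + 96 = 96 + F + W$)
$\frac{47465 + p{\left(-107,-1 - 4 \left(\left(-4\right) 0 - 5\right) \right)}}{48514 + 48000} = \frac{47465 - \left(12 + 4 \left(\left(-4\right) 0 - 5\right)\right)}{48514 + 48000} = \frac{47465 - \left(12 + 4 \left(0 - 5\right)\right)}{96514} = \left(47465 - -8\right) \frac{1}{96514} = \left(47465 + \left(96 + \left(-1 + 20\right) - 107\right)\right) \frac{1}{96514} = \left(47465 + \left(96 + 19 - 107\right)\right) \frac{1}{96514} = \left(47465 + 8\right) \frac{1}{96514} = 47473 \cdot \frac{1}{96514} = \frac{47473}{96514}$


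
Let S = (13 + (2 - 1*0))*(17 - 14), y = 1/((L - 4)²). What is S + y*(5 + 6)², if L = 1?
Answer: 526/9 ≈ 58.444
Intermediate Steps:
y = ⅑ (y = 1/((1 - 4)²) = 1/((-3)²) = 1/9 = ⅑ ≈ 0.11111)
S = 45 (S = (13 + (2 + 0))*3 = (13 + 2)*3 = 15*3 = 45)
S + y*(5 + 6)² = 45 + (5 + 6)²/9 = 45 + (⅑)*11² = 45 + (⅑)*121 = 45 + 121/9 = 526/9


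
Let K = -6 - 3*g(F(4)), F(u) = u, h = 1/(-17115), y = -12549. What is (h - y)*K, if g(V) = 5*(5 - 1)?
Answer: -4725074948/5705 ≈ -8.2823e+5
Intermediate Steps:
h = -1/17115 ≈ -5.8428e-5
g(V) = 20 (g(V) = 5*4 = 20)
K = -66 (K = -6 - 3*20 = -6 - 60 = -66)
(h - y)*K = (-1/17115 - 1*(-12549))*(-66) = (-1/17115 + 12549)*(-66) = (214776134/17115)*(-66) = -4725074948/5705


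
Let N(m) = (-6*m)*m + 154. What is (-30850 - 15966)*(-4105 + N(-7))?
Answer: 198733920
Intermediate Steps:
N(m) = 154 - 6*m**2 (N(m) = -6*m**2 + 154 = 154 - 6*m**2)
(-30850 - 15966)*(-4105 + N(-7)) = (-30850 - 15966)*(-4105 + (154 - 6*(-7)**2)) = -46816*(-4105 + (154 - 6*49)) = -46816*(-4105 + (154 - 294)) = -46816*(-4105 - 140) = -46816*(-4245) = 198733920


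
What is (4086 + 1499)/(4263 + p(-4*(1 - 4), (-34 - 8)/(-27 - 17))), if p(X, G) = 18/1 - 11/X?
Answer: 67020/51361 ≈ 1.3049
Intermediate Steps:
p(X, G) = 18 - 11/X (p(X, G) = 18*1 - 11/X = 18 - 11/X)
(4086 + 1499)/(4263 + p(-4*(1 - 4), (-34 - 8)/(-27 - 17))) = (4086 + 1499)/(4263 + (18 - 11*(-1/(4*(1 - 4))))) = 5585/(4263 + (18 - 11/((-4*(-3))))) = 5585/(4263 + (18 - 11/12)) = 5585/(4263 + 205/12) = 5585/(51361/12) = 5585*(12/51361) = 67020/51361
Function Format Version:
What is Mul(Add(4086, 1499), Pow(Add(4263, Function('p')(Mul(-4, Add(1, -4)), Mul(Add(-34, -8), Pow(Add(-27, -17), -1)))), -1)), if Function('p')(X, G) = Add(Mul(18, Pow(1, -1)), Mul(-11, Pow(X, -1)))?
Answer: Rational(67020, 51361) ≈ 1.3049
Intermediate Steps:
Function('p')(X, G) = Add(18, Mul(-11, Pow(X, -1))) (Function('p')(X, G) = Add(Mul(18, 1), Mul(-11, Pow(X, -1))) = Add(18, Mul(-11, Pow(X, -1))))
Mul(Add(4086, 1499), Pow(Add(4263, Function('p')(Mul(-4, Add(1, -4)), Mul(Add(-34, -8), Pow(Add(-27, -17), -1)))), -1)) = Mul(Add(4086, 1499), Pow(Add(4263, Add(18, Mul(-11, Pow(Mul(-4, Add(1, -4)), -1)))), -1)) = Mul(5585, Pow(Add(4263, Add(18, Mul(-11, Pow(Mul(-4, -3), -1)))), -1)) = Mul(5585, Pow(Add(4263, Add(18, Mul(-11, Pow(12, -1)))), -1)) = Mul(5585, Pow(Add(4263, Add(18, Mul(-11, Rational(1, 12)))), -1)) = Mul(5585, Pow(Add(4263, Add(18, Rational(-11, 12))), -1)) = Mul(5585, Pow(Add(4263, Rational(205, 12)), -1)) = Mul(5585, Pow(Rational(51361, 12), -1)) = Mul(5585, Rational(12, 51361)) = Rational(67020, 51361)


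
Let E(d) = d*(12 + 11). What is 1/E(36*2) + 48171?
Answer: 79771177/1656 ≈ 48171.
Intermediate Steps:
E(d) = 23*d (E(d) = d*23 = 23*d)
1/E(36*2) + 48171 = 1/(23*(36*2)) + 48171 = 1/(23*72) + 48171 = 1/1656 + 48171 = 79771177/1656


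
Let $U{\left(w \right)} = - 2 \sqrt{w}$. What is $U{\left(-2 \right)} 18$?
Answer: $- 36 i \sqrt{2} \approx - 50.912 i$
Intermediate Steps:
$U{\left(-2 \right)} 18 = - 2 \sqrt{-2} \cdot 18 = - 2 i \sqrt{2} \cdot 18 = - 36 i \sqrt{2}$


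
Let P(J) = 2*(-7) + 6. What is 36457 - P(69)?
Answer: 36465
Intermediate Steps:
P(J) = -8 (P(J) = -14 + 6 = -8)
36457 - P(69) = 36457 - 1*(-8) = 36457 + 8 = 36465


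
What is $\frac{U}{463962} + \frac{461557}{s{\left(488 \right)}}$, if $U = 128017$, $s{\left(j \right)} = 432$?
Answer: $\frac{35700035363}{33405264} \approx 1068.7$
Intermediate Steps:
$\frac{U}{463962} + \frac{461557}{s{\left(488 \right)}} = \frac{128017}{463962} + \frac{461557}{432} = \frac{35700035363}{33405264}$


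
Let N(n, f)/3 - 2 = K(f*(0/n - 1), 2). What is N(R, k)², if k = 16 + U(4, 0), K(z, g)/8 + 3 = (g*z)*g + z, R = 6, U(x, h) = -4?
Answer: 2268036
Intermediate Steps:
K(z, g) = -24 + 8*z + 8*z*g² (K(z, g) = -24 + 8*((g*z)*g + z) = -24 + 8*(z*g² + z) = -24 + 8*(z + z*g²) = -24 + (8*z + 8*z*g²) = -24 + 8*z + 8*z*g²)
k = 12 (k = 16 - 4 = 12)
N(n, f) = -66 - 120*f (N(n, f) = 6 + 3*(-24 + 8*(f*(0/n - 1)) + 8*(f*(0/n - 1))*2²) = 6 + 3*(-24 + 8*(f*(0 - 1)) + 8*(f*(0 - 1))*4) = 6 + 3*(-24 + 8*(f*(-1)) + 8*(f*(-1))*4) = 6 + 3*(-24 + 8*(-f) + 8*(-f)*4) = 6 + 3*(-24 - 8*f - 32*f) = 6 + 3*(-24 - 40*f) = 6 + (-72 - 120*f) = -66 - 120*f)
N(R, k)² = (-66 - 120*12)² = (-66 - 1440)² = (-1506)² = 2268036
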